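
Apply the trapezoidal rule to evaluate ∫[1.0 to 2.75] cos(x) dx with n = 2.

f(x) = cos(x)
a = 1.0, b = 2.75, n = 2
h = (b - a)/n = 0.875000

Trapezoidal rule: (h/2)[f(x₀) + 2f(x₁) + 2f(x₂) + ... + f(xₙ)]

x_0 = 1.0000, f(x_0) = 0.540302, coefficient = 1
x_1 = 1.8750, f(x_1) = -0.299534, coefficient = 2
x_2 = 2.7500, f(x_2) = -0.924302, coefficient = 1

I ≈ (0.875000/2) × -0.983067 = -0.430092
Exact value: -0.459810
Error: 0.029718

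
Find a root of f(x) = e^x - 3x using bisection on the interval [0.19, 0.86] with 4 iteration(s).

f(x) = e^x - 3x
Initial interval: [0.19, 0.86]

Iteration 1:
  c_1 = (0.190000 + 0.860000)/2 = 0.525000
  f(c_1) = f(0.525000) = 0.115459
  f(a) × f(c) ≥ 0, new interval: [0.525000, 0.860000]
Iteration 2:
  c_2 = (0.525000 + 0.860000)/2 = 0.692500
  f(c_2) = f(0.692500) = -0.078794
  f(a) × f(c) < 0, new interval: [0.525000, 0.692500]
Iteration 3:
  c_3 = (0.525000 + 0.692500)/2 = 0.608750
  f(c_3) = f(0.608750) = 0.011882
  f(a) × f(c) ≥ 0, new interval: [0.608750, 0.692500]
Iteration 4:
  c_4 = (0.608750 + 0.692500)/2 = 0.650625
  f(c_4) = f(0.650625) = -0.035137
  f(a) × f(c) < 0, new interval: [0.608750, 0.650625]

After 4 iteration(s), the approximation is c_4 = 0.650625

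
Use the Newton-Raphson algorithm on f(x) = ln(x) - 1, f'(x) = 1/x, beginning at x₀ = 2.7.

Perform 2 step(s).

f(x) = ln(x) - 1
f'(x) = 1/x
x₀ = 2.7

Newton-Raphson formula: x_{n+1} = x_n - f(x_n)/f'(x_n)

Iteration 1:
  f(2.700000) = -0.006748
  f'(2.700000) = 0.370370
  x_1 = 2.700000 - (-0.006748)/0.370370 = 2.718220
Iteration 2:
  f(2.718220) = -0.000023
  f'(2.718220) = 0.367888
  x_2 = 2.718220 - (-0.000023)/0.367888 = 2.718282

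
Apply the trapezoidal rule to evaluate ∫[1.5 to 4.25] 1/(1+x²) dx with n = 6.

f(x) = 1/(1+x²)
a = 1.5, b = 4.25, n = 6
h = (b - a)/n = 0.458333

Trapezoidal rule: (h/2)[f(x₀) + 2f(x₁) + 2f(x₂) + ... + f(xₙ)]

x_0 = 1.5000, f(x_0) = 0.307692, coefficient = 1
x_1 = 1.9583, f(x_1) = 0.206822, coefficient = 2
x_2 = 2.4167, f(x_2) = 0.146193, coefficient = 2
x_3 = 2.8750, f(x_3) = 0.107926, coefficient = 2
x_4 = 3.3333, f(x_4) = 0.082569, coefficient = 2
x_5 = 3.7917, f(x_5) = 0.065033, coefficient = 2
x_6 = 4.2500, f(x_6) = 0.052459, coefficient = 1

I ≈ (0.458333/2) × 1.577237 = 0.361450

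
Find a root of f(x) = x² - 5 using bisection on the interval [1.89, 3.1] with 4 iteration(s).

f(x) = x² - 5
Initial interval: [1.89, 3.1]

Iteration 1:
  c_1 = (1.890000 + 3.100000)/2 = 2.495000
  f(c_1) = f(2.495000) = 1.225025
  f(a) × f(c) < 0, new interval: [1.890000, 2.495000]
Iteration 2:
  c_2 = (1.890000 + 2.495000)/2 = 2.192500
  f(c_2) = f(2.192500) = -0.192944
  f(a) × f(c) ≥ 0, new interval: [2.192500, 2.495000]
Iteration 3:
  c_3 = (2.192500 + 2.495000)/2 = 2.343750
  f(c_3) = f(2.343750) = 0.493164
  f(a) × f(c) < 0, new interval: [2.192500, 2.343750]
Iteration 4:
  c_4 = (2.192500 + 2.343750)/2 = 2.268125
  f(c_4) = f(2.268125) = 0.144391
  f(a) × f(c) < 0, new interval: [2.192500, 2.268125]

After 4 iteration(s), the approximation is c_4 = 2.268125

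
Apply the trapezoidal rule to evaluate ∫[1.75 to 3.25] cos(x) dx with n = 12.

f(x) = cos(x)
a = 1.75, b = 3.25, n = 12
h = (b - a)/n = 0.125000

Trapezoidal rule: (h/2)[f(x₀) + 2f(x₁) + 2f(x₂) + ... + f(xₙ)]

x_0 = 1.7500, f(x_0) = -0.178246, coefficient = 1
x_1 = 1.8750, f(x_1) = -0.299534, coefficient = 2
x_2 = 2.0000, f(x_2) = -0.416147, coefficient = 2
x_3 = 2.1250, f(x_3) = -0.526266, coefficient = 2
x_4 = 2.2500, f(x_4) = -0.628174, coefficient = 2
x_5 = 2.3750, f(x_5) = -0.720278, coefficient = 2
x_6 = 2.5000, f(x_6) = -0.801144, coefficient = 2
x_7 = 2.6250, f(x_7) = -0.869507, coefficient = 2
x_8 = 2.7500, f(x_8) = -0.924302, coefficient = 2
x_9 = 2.8750, f(x_9) = -0.964674, coefficient = 2
x_10 = 3.0000, f(x_10) = -0.989992, coefficient = 2
x_11 = 3.1250, f(x_11) = -0.999862, coefficient = 2
x_12 = 3.2500, f(x_12) = -0.994130, coefficient = 1

I ≈ (0.125000/2) × -17.452138 = -1.090759
Exact value: -1.092181
Error: 0.001422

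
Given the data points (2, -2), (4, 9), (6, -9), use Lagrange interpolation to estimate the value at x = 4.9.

Lagrange interpolation formula:
P(x) = Σ yᵢ × Lᵢ(x)
where Lᵢ(x) = Π_{j≠i} (x - xⱼ)/(xᵢ - xⱼ)

L_0(4.9) = (4.9 - 4)/(2 - 4) × (4.9 - 6)/(2 - 6) = -0.123750
L_1(4.9) = (4.9 - 2)/(4 - 2) × (4.9 - 6)/(4 - 6) = 0.797500
L_2(4.9) = (4.9 - 2)/(6 - 2) × (4.9 - 4)/(6 - 4) = 0.326250

P(4.9) = (-2)×L_0(4.9) + 9×L_1(4.9) + (-9)×L_2(4.9)
P(4.9) = 4.488750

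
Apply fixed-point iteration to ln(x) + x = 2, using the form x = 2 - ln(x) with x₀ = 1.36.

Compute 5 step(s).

Equation: ln(x) + x = 2
Fixed-point form: x = 2 - ln(x)
x₀ = 1.36

x_1 = g(1.360000) = 1.692515
x_2 = g(1.692515) = 1.473784
x_3 = g(1.473784) = 1.612167
x_4 = g(1.612167) = 1.522421
x_5 = g(1.522421) = 1.579698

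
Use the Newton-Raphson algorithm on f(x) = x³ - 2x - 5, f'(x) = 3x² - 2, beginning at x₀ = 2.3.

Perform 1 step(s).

f(x) = x³ - 2x - 5
f'(x) = 3x² - 2
x₀ = 2.3

Newton-Raphson formula: x_{n+1} = x_n - f(x_n)/f'(x_n)

Iteration 1:
  f(2.300000) = 2.567000
  f'(2.300000) = 13.870000
  x_1 = 2.300000 - 2.567000/13.870000 = 2.114924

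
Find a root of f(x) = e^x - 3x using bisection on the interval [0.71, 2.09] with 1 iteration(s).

f(x) = e^x - 3x
Initial interval: [0.71, 2.09]

Iteration 1:
  c_1 = (0.710000 + 2.090000)/2 = 1.400000
  f(c_1) = f(1.400000) = -0.144800
  f(a) × f(c) ≥ 0, new interval: [1.400000, 2.090000]

After 1 iteration(s), the approximation is c_1 = 1.400000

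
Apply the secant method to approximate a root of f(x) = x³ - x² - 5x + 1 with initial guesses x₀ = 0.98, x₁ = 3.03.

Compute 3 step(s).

f(x) = x³ - x² - 5x + 1
x₀ = 0.98, x₁ = 3.03

Secant formula: x_{n+1} = x_n - f(x_n)(x_n - x_{n-1})/(f(x_n) - f(x_{n-1}))

Iteration 1:
  f(0.980000) = -3.919208
  f(3.030000) = 4.487227
  x_2 = 3.030000 - 4.487227×(3.030000 - 0.980000)/(4.487227 - (-3.919208))
       = 1.935741
Iteration 2:
  f(3.030000) = 4.487227
  f(1.935741) = -5.172396
  x_3 = 1.935741 - (-5.172396)×(1.935741 - 3.030000)/(-5.172396 - 4.487227)
       = 2.521679
Iteration 3:
  f(1.935741) = -5.172396
  f(2.521679) = -1.932242
  x_4 = 2.521679 - (-1.932242)×(2.521679 - 1.935741)/(-1.932242 - (-5.172396))
       = 2.871099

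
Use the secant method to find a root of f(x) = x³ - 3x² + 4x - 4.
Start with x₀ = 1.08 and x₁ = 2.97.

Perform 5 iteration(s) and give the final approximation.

f(x) = x³ - 3x² + 4x - 4
x₀ = 1.08, x₁ = 2.97

Secant formula: x_{n+1} = x_n - f(x_n)(x_n - x_{n-1})/(f(x_n) - f(x_{n-1}))

Iteration 1:
  f(1.080000) = -1.919488
  f(2.970000) = 7.615373
  x_2 = 2.970000 - 7.615373×(2.970000 - 1.080000)/(7.615373 - (-1.919488))
       = 1.460481
Iteration 2:
  f(2.970000) = 7.615373
  f(1.460481) = -1.441878
  x_3 = 1.460481 - (-1.441878)×(1.460481 - 2.970000)/(-1.441878 - 7.615373)
       = 1.700790
Iteration 3:
  f(1.460481) = -1.441878
  f(1.700790) = -0.955047
  x_4 = 1.700790 - (-0.955047)×(1.700790 - 1.460481)/(-0.955047 - (-1.441878))
       = 2.172220
Iteration 4:
  f(1.700790) = -0.955047
  f(2.172220) = 0.782969
  x_5 = 2.172220 - 0.782969×(2.172220 - 1.700790)/(0.782969 - (-0.955047))
       = 1.959843
Iteration 5:
  f(2.172220) = 0.782969
  f(1.959843) = -0.155855
  x_6 = 1.959843 - (-0.155855)×(1.959843 - 2.172220)/(-0.155855 - 0.782969)
       = 1.995100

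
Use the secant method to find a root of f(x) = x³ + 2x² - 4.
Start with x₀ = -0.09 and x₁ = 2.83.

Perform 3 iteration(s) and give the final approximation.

f(x) = x³ + 2x² - 4
x₀ = -0.09, x₁ = 2.83

Secant formula: x_{n+1} = x_n - f(x_n)(x_n - x_{n-1})/(f(x_n) - f(x_{n-1}))

Iteration 1:
  f(-0.090000) = -3.984529
  f(2.830000) = 34.682987
  x_2 = 2.830000 - 34.682987×(2.830000 - (-0.090000))/(34.682987 - (-3.984529))
       = 0.210894
Iteration 2:
  f(2.830000) = 34.682987
  f(0.210894) = -3.901668
  x_3 = 0.210894 - (-3.901668)×(0.210894 - 2.830000)/(-3.901668 - 34.682987)
       = 0.475737
Iteration 3:
  f(0.210894) = -3.901668
  f(0.475737) = -3.439677
  x_4 = 0.475737 - (-3.439677)×(0.475737 - 0.210894)/(-3.439677 - (-3.901668))
       = 2.447583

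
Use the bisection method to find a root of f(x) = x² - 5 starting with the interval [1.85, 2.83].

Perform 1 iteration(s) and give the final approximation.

f(x) = x² - 5
Initial interval: [1.85, 2.83]

Iteration 1:
  c_1 = (1.850000 + 2.830000)/2 = 2.340000
  f(c_1) = f(2.340000) = 0.475600
  f(a) × f(c) < 0, new interval: [1.850000, 2.340000]

After 1 iteration(s), the approximation is c_1 = 2.340000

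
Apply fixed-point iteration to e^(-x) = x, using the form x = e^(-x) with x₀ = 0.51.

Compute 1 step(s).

Equation: e^(-x) = x
Fixed-point form: x = e^(-x)
x₀ = 0.51

x_1 = g(0.510000) = 0.600496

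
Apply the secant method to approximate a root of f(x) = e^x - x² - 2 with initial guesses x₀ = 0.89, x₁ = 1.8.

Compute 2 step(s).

f(x) = e^x - x² - 2
x₀ = 0.89, x₁ = 1.8

Secant formula: x_{n+1} = x_n - f(x_n)(x_n - x_{n-1})/(f(x_n) - f(x_{n-1}))

Iteration 1:
  f(0.890000) = -0.356970
  f(1.800000) = 0.809647
  x_2 = 1.800000 - 0.809647×(1.800000 - 0.890000)/(0.809647 - (-0.356970))
       = 1.168449
Iteration 2:
  f(1.800000) = 0.809647
  f(1.168449) = -0.148274
  x_3 = 1.168449 - (-0.148274)×(1.168449 - 1.800000)/(-0.148274 - 0.809647)
       = 1.266205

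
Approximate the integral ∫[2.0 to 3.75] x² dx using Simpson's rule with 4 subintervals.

f(x) = x²
a = 2.0, b = 3.75, n = 4
h = (b - a)/n = 0.437500

Simpson's rule: (h/3)[f(x₀) + 4f(x₁) + 2f(x₂) + ... + f(xₙ)]

x_0 = 2.0000, f(x_0) = 4.000000, coefficient = 1
x_1 = 2.4375, f(x_1) = 5.941406, coefficient = 4
x_2 = 2.8750, f(x_2) = 8.265625, coefficient = 2
x_3 = 3.3125, f(x_3) = 10.972656, coefficient = 4
x_4 = 3.7500, f(x_4) = 14.062500, coefficient = 1

I ≈ (0.437500/3) × 102.250000 = 14.911458
Exact value: 14.911458
Error: 0.000000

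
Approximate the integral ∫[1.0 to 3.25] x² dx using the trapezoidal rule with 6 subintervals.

f(x) = x²
a = 1.0, b = 3.25, n = 6
h = (b - a)/n = 0.375000

Trapezoidal rule: (h/2)[f(x₀) + 2f(x₁) + 2f(x₂) + ... + f(xₙ)]

x_0 = 1.0000, f(x_0) = 1.000000, coefficient = 1
x_1 = 1.3750, f(x_1) = 1.890625, coefficient = 2
x_2 = 1.7500, f(x_2) = 3.062500, coefficient = 2
x_3 = 2.1250, f(x_3) = 4.515625, coefficient = 2
x_4 = 2.5000, f(x_4) = 6.250000, coefficient = 2
x_5 = 2.8750, f(x_5) = 8.265625, coefficient = 2
x_6 = 3.2500, f(x_6) = 10.562500, coefficient = 1

I ≈ (0.375000/2) × 59.531250 = 11.162109
Exact value: 11.109375
Error: 0.052734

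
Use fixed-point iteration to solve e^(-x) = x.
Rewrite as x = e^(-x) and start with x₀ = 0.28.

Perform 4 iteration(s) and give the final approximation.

Equation: e^(-x) = x
Fixed-point form: x = e^(-x)
x₀ = 0.28

x_1 = g(0.280000) = 0.755784
x_2 = g(0.755784) = 0.469642
x_3 = g(0.469642) = 0.625226
x_4 = g(0.625226) = 0.535141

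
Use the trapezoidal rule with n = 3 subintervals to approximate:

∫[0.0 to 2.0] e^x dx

f(x) = e^x
a = 0.0, b = 2.0, n = 3
h = (b - a)/n = 0.666667

Trapezoidal rule: (h/2)[f(x₀) + 2f(x₁) + 2f(x₂) + ... + f(xₙ)]

x_0 = 0.0000, f(x_0) = 1.000000, coefficient = 1
x_1 = 0.6667, f(x_1) = 1.947734, coefficient = 2
x_2 = 1.3333, f(x_2) = 3.793668, coefficient = 2
x_3 = 2.0000, f(x_3) = 7.389056, coefficient = 1

I ≈ (0.666667/2) × 19.871860 = 6.623953
Exact value: 6.389056
Error: 0.234897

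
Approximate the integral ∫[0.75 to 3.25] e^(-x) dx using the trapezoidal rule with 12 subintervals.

f(x) = e^(-x)
a = 0.75, b = 3.25, n = 12
h = (b - a)/n = 0.208333

Trapezoidal rule: (h/2)[f(x₀) + 2f(x₁) + 2f(x₂) + ... + f(xₙ)]

x_0 = 0.7500, f(x_0) = 0.472367, coefficient = 1
x_1 = 0.9583, f(x_1) = 0.383532, coefficient = 2
x_2 = 1.1667, f(x_2) = 0.311403, coefficient = 2
x_3 = 1.3750, f(x_3) = 0.252840, coefficient = 2
x_4 = 1.5833, f(x_4) = 0.205290, coefficient = 2
x_5 = 1.7917, f(x_5) = 0.166682, coefficient = 2
x_6 = 2.0000, f(x_6) = 0.135335, coefficient = 2
x_7 = 2.2083, f(x_7) = 0.109884, coefficient = 2
x_8 = 2.4167, f(x_8) = 0.089219, coefficient = 2
x_9 = 2.6250, f(x_9) = 0.072440, coefficient = 2
x_10 = 2.8333, f(x_10) = 0.058816, coefficient = 2
x_11 = 3.0417, f(x_11) = 0.047755, coefficient = 2
x_12 = 3.2500, f(x_12) = 0.038774, coefficient = 1

I ≈ (0.208333/2) × 4.177531 = 0.435159
Exact value: 0.433592
Error: 0.001567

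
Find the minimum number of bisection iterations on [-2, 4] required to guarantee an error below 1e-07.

We need (b-a)/2^n ≤ 1e-07
(4 - (-2))/2^n ≤ 1e-07
6/2^n ≤ 1e-07
2^n ≥ 60000000
n ≥ log₂(60000000) = 25.84
n ≥ 26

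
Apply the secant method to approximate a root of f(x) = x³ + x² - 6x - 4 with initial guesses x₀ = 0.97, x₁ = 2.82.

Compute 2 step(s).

f(x) = x³ + x² - 6x - 4
x₀ = 0.97, x₁ = 2.82

Secant formula: x_{n+1} = x_n - f(x_n)(x_n - x_{n-1})/(f(x_n) - f(x_{n-1}))

Iteration 1:
  f(0.970000) = -7.966427
  f(2.820000) = 9.458168
  x_2 = 2.820000 - 9.458168×(2.820000 - 0.970000)/(9.458168 - (-7.966427))
       = 1.815810
Iteration 2:
  f(2.820000) = 9.458168
  f(1.815810) = -5.610670
  x_3 = 1.815810 - (-5.610670)×(1.815810 - 2.820000)/(-5.610670 - 9.458168)
       = 2.189706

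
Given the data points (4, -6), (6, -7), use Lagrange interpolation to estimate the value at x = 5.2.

Lagrange interpolation formula:
P(x) = Σ yᵢ × Lᵢ(x)
where Lᵢ(x) = Π_{j≠i} (x - xⱼ)/(xᵢ - xⱼ)

L_0(5.2) = (5.2 - 6)/(4 - 6) = 0.400000
L_1(5.2) = (5.2 - 4)/(6 - 4) = 0.600000

P(5.2) = (-6)×L_0(5.2) + (-7)×L_1(5.2)
P(5.2) = -6.600000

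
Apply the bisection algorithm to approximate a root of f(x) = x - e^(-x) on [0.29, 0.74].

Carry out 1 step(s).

f(x) = x - e^(-x)
Initial interval: [0.29, 0.74]

Iteration 1:
  c_1 = (0.290000 + 0.740000)/2 = 0.515000
  f(c_1) = f(0.515000) = -0.082501
  f(a) × f(c) ≥ 0, new interval: [0.515000, 0.740000]

After 1 iteration(s), the approximation is c_1 = 0.515000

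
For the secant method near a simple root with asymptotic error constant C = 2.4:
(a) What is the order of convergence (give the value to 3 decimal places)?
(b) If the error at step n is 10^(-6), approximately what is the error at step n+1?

(a) Secant method has superlinear convergence with order φ = (1+√5)/2 ≈ 1.618.
    This means |e_{n+1}| ≈ C|e_n|^1.618.

(b) With |e_n| = 10^(-6) and C = 2.4:
    |e_{n+1}| ≈ 2.4 × (10^(-6))^1.618 = 2.4 × 10^(-9.71)

(a) ≈ 1.618 (golden ratio); (b) |e_{n+1}| ≈ 4.699e-10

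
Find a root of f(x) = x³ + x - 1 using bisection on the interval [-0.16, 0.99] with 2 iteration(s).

f(x) = x³ + x - 1
Initial interval: [-0.16, 0.99]

Iteration 1:
  c_1 = (-0.160000 + 0.990000)/2 = 0.415000
  f(c_1) = f(0.415000) = -0.513527
  f(a) × f(c) ≥ 0, new interval: [0.415000, 0.990000]
Iteration 2:
  c_2 = (0.415000 + 0.990000)/2 = 0.702500
  f(c_2) = f(0.702500) = 0.049188
  f(a) × f(c) < 0, new interval: [0.415000, 0.702500]

After 2 iteration(s), the approximation is c_2 = 0.702500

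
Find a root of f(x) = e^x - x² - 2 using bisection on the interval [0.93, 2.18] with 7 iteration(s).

f(x) = e^x - x² - 2
Initial interval: [0.93, 2.18]

Iteration 1:
  c_1 = (0.930000 + 2.180000)/2 = 1.555000
  f(c_1) = f(1.555000) = 0.317062
  f(a) × f(c) < 0, new interval: [0.930000, 1.555000]
Iteration 2:
  c_2 = (0.930000 + 1.555000)/2 = 1.242500
  f(c_2) = f(1.242500) = -0.079543
  f(a) × f(c) ≥ 0, new interval: [1.242500, 1.555000]
Iteration 3:
  c_3 = (1.242500 + 1.555000)/2 = 1.398750
  f(c_3) = f(1.398750) = 0.093633
  f(a) × f(c) < 0, new interval: [1.242500, 1.398750]
Iteration 4:
  c_4 = (1.242500 + 1.398750)/2 = 1.320625
  f(c_4) = f(1.320625) = 0.001711
  f(a) × f(c) < 0, new interval: [1.242500, 1.320625]
Iteration 5:
  c_5 = (1.242500 + 1.320625)/2 = 1.281563
  f(c_5) = f(1.281563) = -0.040139
  f(a) × f(c) ≥ 0, new interval: [1.281563, 1.320625]
Iteration 6:
  c_6 = (1.281563 + 1.320625)/2 = 1.301094
  f(c_6) = f(1.301094) = -0.019533
  f(a) × f(c) ≥ 0, new interval: [1.301094, 1.320625]
Iteration 7:
  c_7 = (1.301094 + 1.320625)/2 = 1.310859
  f(c_7) = f(1.310859) = -0.008992
  f(a) × f(c) ≥ 0, new interval: [1.310859, 1.320625]

After 7 iteration(s), the approximation is c_7 = 1.310859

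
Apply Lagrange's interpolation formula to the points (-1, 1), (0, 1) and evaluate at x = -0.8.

Lagrange interpolation formula:
P(x) = Σ yᵢ × Lᵢ(x)
where Lᵢ(x) = Π_{j≠i} (x - xⱼ)/(xᵢ - xⱼ)

L_0(-0.8) = (-0.8 - 0)/(-1 - 0) = 0.800000
L_1(-0.8) = (-0.8 - (-1))/(0 - (-1)) = 0.200000

P(-0.8) = 1×L_0(-0.8) + 1×L_1(-0.8)
P(-0.8) = 1.000000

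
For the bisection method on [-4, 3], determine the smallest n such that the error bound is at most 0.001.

We need (b-a)/2^n ≤ 0.001
(3 - (-4))/2^n ≤ 0.001
7/2^n ≤ 0.001
2^n ≥ 7000
n ≥ log₂(7000) = 12.77
n ≥ 13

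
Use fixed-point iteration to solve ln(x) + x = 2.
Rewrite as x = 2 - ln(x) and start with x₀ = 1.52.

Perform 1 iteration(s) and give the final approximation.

Equation: ln(x) + x = 2
Fixed-point form: x = 2 - ln(x)
x₀ = 1.52

x_1 = g(1.520000) = 1.581290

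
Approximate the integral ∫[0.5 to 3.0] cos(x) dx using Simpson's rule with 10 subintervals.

f(x) = cos(x)
a = 0.5, b = 3.0, n = 10
h = (b - a)/n = 0.250000

Simpson's rule: (h/3)[f(x₀) + 4f(x₁) + 2f(x₂) + ... + f(xₙ)]

x_0 = 0.5000, f(x_0) = 0.877583, coefficient = 1
x_1 = 0.7500, f(x_1) = 0.731689, coefficient = 4
x_2 = 1.0000, f(x_2) = 0.540302, coefficient = 2
x_3 = 1.2500, f(x_3) = 0.315322, coefficient = 4
x_4 = 1.5000, f(x_4) = 0.070737, coefficient = 2
x_5 = 1.7500, f(x_5) = -0.178246, coefficient = 4
x_6 = 2.0000, f(x_6) = -0.416147, coefficient = 2
x_7 = 2.2500, f(x_7) = -0.628174, coefficient = 4
x_8 = 2.5000, f(x_8) = -0.801144, coefficient = 2
x_9 = 2.7500, f(x_9) = -0.924302, coefficient = 4
x_10 = 3.0000, f(x_10) = -0.989992, coefficient = 1

I ≈ (0.250000/3) × -4.059755 = -0.338313
Exact value: -0.338306
Error: 0.000007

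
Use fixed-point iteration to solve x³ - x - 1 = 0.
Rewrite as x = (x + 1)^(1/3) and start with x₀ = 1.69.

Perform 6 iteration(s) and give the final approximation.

Equation: x³ - x - 1 = 0
Fixed-point form: x = (x + 1)^(1/3)
x₀ = 1.69

x_1 = g(1.690000) = 1.390755
x_2 = g(1.390755) = 1.337145
x_3 = g(1.337145) = 1.327074
x_4 = g(1.327074) = 1.325165
x_5 = g(1.325165) = 1.324803
x_6 = g(1.324803) = 1.324734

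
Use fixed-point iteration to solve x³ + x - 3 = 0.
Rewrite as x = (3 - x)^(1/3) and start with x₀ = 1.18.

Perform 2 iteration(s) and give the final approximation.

Equation: x³ + x - 3 = 0
Fixed-point form: x = (3 - x)^(1/3)
x₀ = 1.18

x_1 = g(1.180000) = 1.220929
x_2 = g(1.220929) = 1.211707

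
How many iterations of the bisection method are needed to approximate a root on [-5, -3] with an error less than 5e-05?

We need (b-a)/2^n ≤ 5e-05
(-3 - (-5))/2^n ≤ 5e-05
2/2^n ≤ 5e-05
2^n ≥ 40000
n ≥ log₂(40000) = 15.29
n ≥ 16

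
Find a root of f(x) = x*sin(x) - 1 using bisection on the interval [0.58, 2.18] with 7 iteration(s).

f(x) = x*sin(x) - 1
Initial interval: [0.58, 2.18]

Iteration 1:
  c_1 = (0.580000 + 2.180000)/2 = 1.380000
  f(c_1) = f(1.380000) = 0.354958
  f(a) × f(c) < 0, new interval: [0.580000, 1.380000]
Iteration 2:
  c_2 = (0.580000 + 1.380000)/2 = 0.980000
  f(c_2) = f(0.980000) = -0.186113
  f(a) × f(c) ≥ 0, new interval: [0.980000, 1.380000]
Iteration 3:
  c_3 = (0.980000 + 1.380000)/2 = 1.180000
  f(c_3) = f(1.180000) = 0.091035
  f(a) × f(c) < 0, new interval: [0.980000, 1.180000]
Iteration 4:
  c_4 = (0.980000 + 1.180000)/2 = 1.080000
  f(c_4) = f(1.080000) = -0.047486
  f(a) × f(c) ≥ 0, new interval: [1.080000, 1.180000]
Iteration 5:
  c_5 = (1.080000 + 1.180000)/2 = 1.130000
  f(c_5) = f(1.130000) = 0.021986
  f(a) × f(c) < 0, new interval: [1.080000, 1.130000]
Iteration 6:
  c_6 = (1.080000 + 1.130000)/2 = 1.105000
  f(c_6) = f(1.105000) = -0.012722
  f(a) × f(c) ≥ 0, new interval: [1.105000, 1.130000]
Iteration 7:
  c_7 = (1.105000 + 1.130000)/2 = 1.117500
  f(c_7) = f(1.117500) = 0.004642
  f(a) × f(c) < 0, new interval: [1.105000, 1.117500]

After 7 iteration(s), the approximation is c_7 = 1.117500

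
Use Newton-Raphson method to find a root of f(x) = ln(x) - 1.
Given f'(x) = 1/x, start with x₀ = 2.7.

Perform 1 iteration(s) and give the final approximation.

f(x) = ln(x) - 1
f'(x) = 1/x
x₀ = 2.7

Newton-Raphson formula: x_{n+1} = x_n - f(x_n)/f'(x_n)

Iteration 1:
  f(2.700000) = -0.006748
  f'(2.700000) = 0.370370
  x_1 = 2.700000 - (-0.006748)/0.370370 = 2.718220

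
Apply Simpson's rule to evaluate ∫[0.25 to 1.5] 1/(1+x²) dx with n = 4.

f(x) = 1/(1+x²)
a = 0.25, b = 1.5, n = 4
h = (b - a)/n = 0.312500

Simpson's rule: (h/3)[f(x₀) + 4f(x₁) + 2f(x₂) + ... + f(xₙ)]

x_0 = 0.2500, f(x_0) = 0.941176, coefficient = 1
x_1 = 0.5625, f(x_1) = 0.759644, coefficient = 4
x_2 = 0.8750, f(x_2) = 0.566372, coefficient = 2
x_3 = 1.1875, f(x_3) = 0.414911, coefficient = 4
x_4 = 1.5000, f(x_4) = 0.307692, coefficient = 1

I ≈ (0.312500/3) × 7.079831 = 0.737482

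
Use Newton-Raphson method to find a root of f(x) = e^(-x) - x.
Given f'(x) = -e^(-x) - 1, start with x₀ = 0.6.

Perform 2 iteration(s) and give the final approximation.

f(x) = e^(-x) - x
f'(x) = -e^(-x) - 1
x₀ = 0.6

Newton-Raphson formula: x_{n+1} = x_n - f(x_n)/f'(x_n)

Iteration 1:
  f(0.600000) = -0.051188
  f'(0.600000) = -1.548812
  x_1 = 0.600000 - (-0.051188)/(-1.548812) = 0.566950
Iteration 2:
  f(0.566950) = 0.000303
  f'(0.566950) = -1.567253
  x_2 = 0.566950 - 0.000303/(-1.567253) = 0.567143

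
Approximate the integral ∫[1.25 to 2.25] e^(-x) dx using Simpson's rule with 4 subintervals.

f(x) = e^(-x)
a = 1.25, b = 2.25, n = 4
h = (b - a)/n = 0.250000

Simpson's rule: (h/3)[f(x₀) + 4f(x₁) + 2f(x₂) + ... + f(xₙ)]

x_0 = 1.2500, f(x_0) = 0.286505, coefficient = 1
x_1 = 1.5000, f(x_1) = 0.223130, coefficient = 4
x_2 = 1.7500, f(x_2) = 0.173774, coefficient = 2
x_3 = 2.0000, f(x_3) = 0.135335, coefficient = 4
x_4 = 2.2500, f(x_4) = 0.105399, coefficient = 1

I ≈ (0.250000/3) × 2.173314 = 0.181109
Exact value: 0.181106
Error: 0.000004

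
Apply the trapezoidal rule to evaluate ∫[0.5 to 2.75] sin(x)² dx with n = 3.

f(x) = sin(x)²
a = 0.5, b = 2.75, n = 3
h = (b - a)/n = 0.750000

Trapezoidal rule: (h/2)[f(x₀) + 2f(x₁) + 2f(x₂) + ... + f(xₙ)]

x_0 = 0.5000, f(x_0) = 0.229849, coefficient = 1
x_1 = 1.2500, f(x_1) = 0.900572, coefficient = 2
x_2 = 2.0000, f(x_2) = 0.826822, coefficient = 2
x_3 = 2.7500, f(x_3) = 0.145665, coefficient = 1

I ≈ (0.750000/2) × 3.830301 = 1.436363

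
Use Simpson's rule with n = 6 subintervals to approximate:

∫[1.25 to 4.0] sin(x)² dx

f(x) = sin(x)²
a = 1.25, b = 4.0, n = 6
h = (b - a)/n = 0.458333

Simpson's rule: (h/3)[f(x₀) + 4f(x₁) + 2f(x₂) + ... + f(xₙ)]

x_0 = 1.2500, f(x_0) = 0.900572, coefficient = 1
x_1 = 1.7083, f(x_1) = 0.981203, coefficient = 4
x_2 = 2.1667, f(x_2) = 0.685022, coefficient = 2
x_3 = 2.6250, f(x_3) = 0.243957, coefficient = 4
x_4 = 3.0833, f(x_4) = 0.003390, coefficient = 2
x_5 = 3.5417, f(x_5) = 0.151700, coefficient = 4
x_6 = 4.0000, f(x_6) = 0.572750, coefficient = 1

I ≈ (0.458333/3) × 8.357584 = 1.276853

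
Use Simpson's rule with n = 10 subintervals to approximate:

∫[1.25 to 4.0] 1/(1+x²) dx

f(x) = 1/(1+x²)
a = 1.25, b = 4.0, n = 10
h = (b - a)/n = 0.275000

Simpson's rule: (h/3)[f(x₀) + 4f(x₁) + 2f(x₂) + ... + f(xₙ)]

x_0 = 1.2500, f(x_0) = 0.390244, coefficient = 1
x_1 = 1.5250, f(x_1) = 0.300695, coefficient = 4
x_2 = 1.8000, f(x_2) = 0.235849, coefficient = 2
x_3 = 2.0750, f(x_3) = 0.188479, coefficient = 4
x_4 = 2.3500, f(x_4) = 0.153315, coefficient = 2
x_5 = 2.6250, f(x_5) = 0.126733, coefficient = 4
x_6 = 2.9000, f(x_6) = 0.106270, coefficient = 2
x_7 = 3.1750, f(x_7) = 0.090248, coefficient = 4
x_8 = 3.4500, f(x_8) = 0.077504, coefficient = 2
x_9 = 3.7250, f(x_9) = 0.067224, coefficient = 4
x_10 = 4.0000, f(x_10) = 0.058824, coefficient = 1

I ≈ (0.275000/3) × 4.688461 = 0.429776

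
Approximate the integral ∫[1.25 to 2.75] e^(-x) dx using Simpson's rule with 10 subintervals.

f(x) = e^(-x)
a = 1.25, b = 2.75, n = 10
h = (b - a)/n = 0.150000

Simpson's rule: (h/3)[f(x₀) + 4f(x₁) + 2f(x₂) + ... + f(xₙ)]

x_0 = 1.2500, f(x_0) = 0.286505, coefficient = 1
x_1 = 1.4000, f(x_1) = 0.246597, coefficient = 4
x_2 = 1.5500, f(x_2) = 0.212248, coefficient = 2
x_3 = 1.7000, f(x_3) = 0.182684, coefficient = 4
x_4 = 1.8500, f(x_4) = 0.157237, coefficient = 2
x_5 = 2.0000, f(x_5) = 0.135335, coefficient = 4
x_6 = 2.1500, f(x_6) = 0.116484, coefficient = 2
x_7 = 2.3000, f(x_7) = 0.100259, coefficient = 4
x_8 = 2.4500, f(x_8) = 0.086294, coefficient = 2
x_9 = 2.6000, f(x_9) = 0.074274, coefficient = 4
x_10 = 2.7500, f(x_10) = 0.063928, coefficient = 1

I ≈ (0.150000/3) × 4.451551 = 0.222578
Exact value: 0.222577
Error: 0.000001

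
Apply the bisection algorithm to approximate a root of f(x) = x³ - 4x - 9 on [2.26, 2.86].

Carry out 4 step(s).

f(x) = x³ - 4x - 9
Initial interval: [2.26, 2.86]

Iteration 1:
  c_1 = (2.260000 + 2.860000)/2 = 2.560000
  f(c_1) = f(2.560000) = -2.462784
  f(a) × f(c) ≥ 0, new interval: [2.560000, 2.860000]
Iteration 2:
  c_2 = (2.560000 + 2.860000)/2 = 2.710000
  f(c_2) = f(2.710000) = 0.062511
  f(a) × f(c) < 0, new interval: [2.560000, 2.710000]
Iteration 3:
  c_3 = (2.560000 + 2.710000)/2 = 2.635000
  f(c_3) = f(2.635000) = -1.244602
  f(a) × f(c) ≥ 0, new interval: [2.635000, 2.710000]
Iteration 4:
  c_4 = (2.635000 + 2.710000)/2 = 2.672500
  f(c_4) = f(2.672500) = -0.602320
  f(a) × f(c) ≥ 0, new interval: [2.672500, 2.710000]

After 4 iteration(s), the approximation is c_4 = 2.672500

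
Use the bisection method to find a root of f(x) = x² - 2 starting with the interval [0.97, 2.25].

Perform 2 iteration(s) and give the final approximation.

f(x) = x² - 2
Initial interval: [0.97, 2.25]

Iteration 1:
  c_1 = (0.970000 + 2.250000)/2 = 1.610000
  f(c_1) = f(1.610000) = 0.592100
  f(a) × f(c) < 0, new interval: [0.970000, 1.610000]
Iteration 2:
  c_2 = (0.970000 + 1.610000)/2 = 1.290000
  f(c_2) = f(1.290000) = -0.335900
  f(a) × f(c) ≥ 0, new interval: [1.290000, 1.610000]

After 2 iteration(s), the approximation is c_2 = 1.290000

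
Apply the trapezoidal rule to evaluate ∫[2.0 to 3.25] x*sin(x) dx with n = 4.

f(x) = x*sin(x)
a = 2.0, b = 3.25, n = 4
h = (b - a)/n = 0.312500

Trapezoidal rule: (h/2)[f(x₀) + 2f(x₁) + 2f(x₂) + ... + f(xₙ)]

x_0 = 2.0000, f(x_0) = 1.818595, coefficient = 1
x_1 = 2.3125, f(x_1) = 1.705050, coefficient = 2
x_2 = 2.6250, f(x_2) = 1.296541, coefficient = 2
x_3 = 2.9375, f(x_3) = 0.595369, coefficient = 2
x_4 = 3.2500, f(x_4) = -0.351634, coefficient = 1

I ≈ (0.312500/2) × 8.660879 = 1.353262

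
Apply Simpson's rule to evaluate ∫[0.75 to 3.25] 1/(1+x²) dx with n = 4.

f(x) = 1/(1+x²)
a = 0.75, b = 3.25, n = 4
h = (b - a)/n = 0.625000

Simpson's rule: (h/3)[f(x₀) + 4f(x₁) + 2f(x₂) + ... + f(xₙ)]

x_0 = 0.7500, f(x_0) = 0.640000, coefficient = 1
x_1 = 1.3750, f(x_1) = 0.345946, coefficient = 4
x_2 = 2.0000, f(x_2) = 0.200000, coefficient = 2
x_3 = 2.6250, f(x_3) = 0.126733, coefficient = 4
x_4 = 3.2500, f(x_4) = 0.086486, coefficient = 1

I ≈ (0.625000/3) × 3.017201 = 0.628584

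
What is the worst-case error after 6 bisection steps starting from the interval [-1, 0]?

Bisection error bound: |error| ≤ (b-a)/2^n
|error| ≤ (0 - (-1))/2^6 = 1/2^6
|error| ≤ 0.0156250000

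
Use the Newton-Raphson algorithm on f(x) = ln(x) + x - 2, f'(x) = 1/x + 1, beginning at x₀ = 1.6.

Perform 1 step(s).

f(x) = ln(x) + x - 2
f'(x) = 1/x + 1
x₀ = 1.6

Newton-Raphson formula: x_{n+1} = x_n - f(x_n)/f'(x_n)

Iteration 1:
  f(1.600000) = 0.070004
  f'(1.600000) = 1.625000
  x_1 = 1.600000 - 0.070004/1.625000 = 1.556921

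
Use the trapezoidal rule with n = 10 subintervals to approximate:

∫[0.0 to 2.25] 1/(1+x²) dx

f(x) = 1/(1+x²)
a = 0.0, b = 2.25, n = 10
h = (b - a)/n = 0.225000

Trapezoidal rule: (h/2)[f(x₀) + 2f(x₁) + 2f(x₂) + ... + f(xₙ)]

x_0 = 0.0000, f(x_0) = 1.000000, coefficient = 1
x_1 = 0.2250, f(x_1) = 0.951814, coefficient = 2
x_2 = 0.4500, f(x_2) = 0.831601, coefficient = 2
x_3 = 0.6750, f(x_3) = 0.686990, coefficient = 2
x_4 = 0.9000, f(x_4) = 0.552486, coefficient = 2
x_5 = 1.1250, f(x_5) = 0.441379, coefficient = 2
x_6 = 1.3500, f(x_6) = 0.354296, coefficient = 2
x_7 = 1.5750, f(x_7) = 0.287305, coefficient = 2
x_8 = 1.8000, f(x_8) = 0.235849, coefficient = 2
x_9 = 2.0250, f(x_9) = 0.196054, coefficient = 2
x_10 = 2.2500, f(x_10) = 0.164948, coefficient = 1

I ≈ (0.225000/2) × 10.240498 = 1.152056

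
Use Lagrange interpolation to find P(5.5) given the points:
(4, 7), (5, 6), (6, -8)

Lagrange interpolation formula:
P(x) = Σ yᵢ × Lᵢ(x)
where Lᵢ(x) = Π_{j≠i} (x - xⱼ)/(xᵢ - xⱼ)

L_0(5.5) = (5.5 - 5)/(4 - 5) × (5.5 - 6)/(4 - 6) = -0.125000
L_1(5.5) = (5.5 - 4)/(5 - 4) × (5.5 - 6)/(5 - 6) = 0.750000
L_2(5.5) = (5.5 - 4)/(6 - 4) × (5.5 - 5)/(6 - 5) = 0.375000

P(5.5) = 7×L_0(5.5) + 6×L_1(5.5) + (-8)×L_2(5.5)
P(5.5) = 0.625000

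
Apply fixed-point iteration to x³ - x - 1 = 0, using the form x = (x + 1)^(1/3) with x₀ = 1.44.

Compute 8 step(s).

Equation: x³ - x - 1 = 0
Fixed-point form: x = (x + 1)^(1/3)
x₀ = 1.44

x_1 = g(1.440000) = 1.346263
x_2 = g(1.346263) = 1.328798
x_3 = g(1.328798) = 1.325492
x_4 = g(1.325492) = 1.324865
x_5 = g(1.324865) = 1.324746
x_6 = g(1.324746) = 1.324723
x_7 = g(1.324723) = 1.324719
x_8 = g(1.324719) = 1.324718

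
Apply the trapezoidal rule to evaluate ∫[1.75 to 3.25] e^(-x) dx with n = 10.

f(x) = e^(-x)
a = 1.75, b = 3.25, n = 10
h = (b - a)/n = 0.150000

Trapezoidal rule: (h/2)[f(x₀) + 2f(x₁) + 2f(x₂) + ... + f(xₙ)]

x_0 = 1.7500, f(x_0) = 0.173774, coefficient = 1
x_1 = 1.9000, f(x_1) = 0.149569, coefficient = 2
x_2 = 2.0500, f(x_2) = 0.128735, coefficient = 2
x_3 = 2.2000, f(x_3) = 0.110803, coefficient = 2
x_4 = 2.3500, f(x_4) = 0.095369, coefficient = 2
x_5 = 2.5000, f(x_5) = 0.082085, coefficient = 2
x_6 = 2.6500, f(x_6) = 0.070651, coefficient = 2
x_7 = 2.8000, f(x_7) = 0.060810, coefficient = 2
x_8 = 2.9500, f(x_8) = 0.052340, coefficient = 2
x_9 = 3.1000, f(x_9) = 0.045049, coefficient = 2
x_10 = 3.2500, f(x_10) = 0.038774, coefficient = 1

I ≈ (0.150000/2) × 1.803370 = 0.135253
Exact value: 0.135000
Error: 0.000253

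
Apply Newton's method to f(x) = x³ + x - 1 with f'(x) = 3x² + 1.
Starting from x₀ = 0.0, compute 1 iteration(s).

f(x) = x³ + x - 1
f'(x) = 3x² + 1
x₀ = 0.0

Newton-Raphson formula: x_{n+1} = x_n - f(x_n)/f'(x_n)

Iteration 1:
  f(0.000000) = -1.000000
  f'(0.000000) = 1.000000
  x_1 = 0.000000 - (-1.000000)/1.000000 = 1.000000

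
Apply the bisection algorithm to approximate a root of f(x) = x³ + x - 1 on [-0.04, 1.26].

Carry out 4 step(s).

f(x) = x³ + x - 1
Initial interval: [-0.04, 1.26]

Iteration 1:
  c_1 = (-0.040000 + 1.260000)/2 = 0.610000
  f(c_1) = f(0.610000) = -0.163019
  f(a) × f(c) ≥ 0, new interval: [0.610000, 1.260000]
Iteration 2:
  c_2 = (0.610000 + 1.260000)/2 = 0.935000
  f(c_2) = f(0.935000) = 0.752400
  f(a) × f(c) < 0, new interval: [0.610000, 0.935000]
Iteration 3:
  c_3 = (0.610000 + 0.935000)/2 = 0.772500
  f(c_3) = f(0.772500) = 0.233494
  f(a) × f(c) < 0, new interval: [0.610000, 0.772500]
Iteration 4:
  c_4 = (0.610000 + 0.772500)/2 = 0.691250
  f(c_4) = f(0.691250) = 0.021548
  f(a) × f(c) < 0, new interval: [0.610000, 0.691250]

After 4 iteration(s), the approximation is c_4 = 0.691250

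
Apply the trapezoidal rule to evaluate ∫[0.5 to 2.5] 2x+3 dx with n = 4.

f(x) = 2x+3
a = 0.5, b = 2.5, n = 4
h = (b - a)/n = 0.500000

Trapezoidal rule: (h/2)[f(x₀) + 2f(x₁) + 2f(x₂) + ... + f(xₙ)]

x_0 = 0.5000, f(x_0) = 4.000000, coefficient = 1
x_1 = 1.0000, f(x_1) = 5.000000, coefficient = 2
x_2 = 1.5000, f(x_2) = 6.000000, coefficient = 2
x_3 = 2.0000, f(x_3) = 7.000000, coefficient = 2
x_4 = 2.5000, f(x_4) = 8.000000, coefficient = 1

I ≈ (0.500000/2) × 48.000000 = 12.000000
Exact value: 12.000000
Error: 0.000000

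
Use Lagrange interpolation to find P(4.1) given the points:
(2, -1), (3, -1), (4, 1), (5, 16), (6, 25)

Lagrange interpolation formula:
P(x) = Σ yᵢ × Lᵢ(x)
where Lᵢ(x) = Π_{j≠i} (x - xⱼ)/(xᵢ - xⱼ)

L_0(4.1) = (4.1 - 3)/(2 - 3) × (4.1 - 4)/(2 - 4) × (4.1 - 5)/(2 - 5) × (4.1 - 6)/(2 - 6) = 0.007837
L_1(4.1) = (4.1 - 2)/(3 - 2) × (4.1 - 4)/(3 - 4) × (4.1 - 5)/(3 - 5) × (4.1 - 6)/(3 - 6) = -0.059850
L_2(4.1) = (4.1 - 2)/(4 - 2) × (4.1 - 3)/(4 - 3) × (4.1 - 5)/(4 - 5) × (4.1 - 6)/(4 - 6) = 0.987525
L_3(4.1) = (4.1 - 2)/(5 - 2) × (4.1 - 3)/(5 - 3) × (4.1 - 4)/(5 - 4) × (4.1 - 6)/(5 - 6) = 0.073150
L_4(4.1) = (4.1 - 2)/(6 - 2) × (4.1 - 3)/(6 - 3) × (4.1 - 4)/(6 - 4) × (4.1 - 5)/(6 - 5) = -0.008662

P(4.1) = (-1)×L_0(4.1) + (-1)×L_1(4.1) + 1×L_2(4.1) + 16×L_3(4.1) + 25×L_4(4.1)
P(4.1) = 1.993375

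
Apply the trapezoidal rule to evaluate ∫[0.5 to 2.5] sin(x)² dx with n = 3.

f(x) = sin(x)²
a = 0.5, b = 2.5, n = 3
h = (b - a)/n = 0.666667

Trapezoidal rule: (h/2)[f(x₀) + 2f(x₁) + 2f(x₂) + ... + f(xₙ)]

x_0 = 0.5000, f(x_0) = 0.229849, coefficient = 1
x_1 = 1.1667, f(x_1) = 0.845379, coefficient = 2
x_2 = 1.8333, f(x_2) = 0.932643, coefficient = 2
x_3 = 2.5000, f(x_3) = 0.358169, coefficient = 1

I ≈ (0.666667/2) × 4.144063 = 1.381354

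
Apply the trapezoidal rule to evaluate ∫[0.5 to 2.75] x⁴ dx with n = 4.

f(x) = x⁴
a = 0.5, b = 2.75, n = 4
h = (b - a)/n = 0.562500

Trapezoidal rule: (h/2)[f(x₀) + 2f(x₁) + 2f(x₂) + ... + f(xₙ)]

x_0 = 0.5000, f(x_0) = 0.062500, coefficient = 1
x_1 = 1.0625, f(x_1) = 1.274429, coefficient = 2
x_2 = 1.6250, f(x_2) = 6.972900, coefficient = 2
x_3 = 2.1875, f(x_3) = 22.897720, coefficient = 2
x_4 = 2.7500, f(x_4) = 57.191406, coefficient = 1

I ≈ (0.562500/2) × 119.544006 = 33.621752
Exact value: 31.449023
Error: 2.172728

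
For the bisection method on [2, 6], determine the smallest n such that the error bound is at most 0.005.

We need (b-a)/2^n ≤ 0.005
(6 - 2)/2^n ≤ 0.005
4/2^n ≤ 0.005
2^n ≥ 800
n ≥ log₂(800) = 9.64
n ≥ 10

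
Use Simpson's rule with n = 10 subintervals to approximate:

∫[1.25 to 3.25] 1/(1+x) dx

f(x) = 1/(1+x)
a = 1.25, b = 3.25, n = 10
h = (b - a)/n = 0.200000

Simpson's rule: (h/3)[f(x₀) + 4f(x₁) + 2f(x₂) + ... + f(xₙ)]

x_0 = 1.2500, f(x_0) = 0.444444, coefficient = 1
x_1 = 1.4500, f(x_1) = 0.408163, coefficient = 4
x_2 = 1.6500, f(x_2) = 0.377358, coefficient = 2
x_3 = 1.8500, f(x_3) = 0.350877, coefficient = 4
x_4 = 2.0500, f(x_4) = 0.327869, coefficient = 2
x_5 = 2.2500, f(x_5) = 0.307692, coefficient = 4
x_6 = 2.4500, f(x_6) = 0.289855, coefficient = 2
x_7 = 2.6500, f(x_7) = 0.273973, coefficient = 4
x_8 = 2.8500, f(x_8) = 0.259740, coefficient = 2
x_9 = 3.0500, f(x_9) = 0.246914, coefficient = 4
x_10 = 3.2500, f(x_10) = 0.235294, coefficient = 1

I ≈ (0.200000/3) × 9.539860 = 0.635991
Exact value: 0.635989
Error: 0.000002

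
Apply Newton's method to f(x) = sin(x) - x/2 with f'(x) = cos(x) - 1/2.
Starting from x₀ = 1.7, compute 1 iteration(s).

f(x) = sin(x) - x/2
f'(x) = cos(x) - 1/2
x₀ = 1.7

Newton-Raphson formula: x_{n+1} = x_n - f(x_n)/f'(x_n)

Iteration 1:
  f(1.700000) = 0.141665
  f'(1.700000) = -0.628844
  x_1 = 1.700000 - 0.141665/(-0.628844) = 1.925278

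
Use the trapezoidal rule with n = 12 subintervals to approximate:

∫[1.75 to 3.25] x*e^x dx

f(x) = x*e^x
a = 1.75, b = 3.25, n = 12
h = (b - a)/n = 0.125000

Trapezoidal rule: (h/2)[f(x₀) + 2f(x₁) + 2f(x₂) + ... + f(xₙ)]

x_0 = 1.7500, f(x_0) = 10.070555, coefficient = 1
x_1 = 1.8750, f(x_1) = 12.226536, coefficient = 2
x_2 = 2.0000, f(x_2) = 14.778112, coefficient = 2
x_3 = 2.1250, f(x_3) = 17.792407, coefficient = 2
x_4 = 2.2500, f(x_4) = 21.347406, coefficient = 2
x_5 = 2.3750, f(x_5) = 25.533656, coefficient = 2
x_6 = 2.5000, f(x_6) = 30.456235, coefficient = 2
x_7 = 2.6250, f(x_7) = 36.237007, coefficient = 2
x_8 = 2.7500, f(x_8) = 43.017238, coefficient = 2
x_9 = 2.8750, f(x_9) = 50.960594, coefficient = 2
x_10 = 3.0000, f(x_10) = 60.256611, coefficient = 2
x_11 = 3.1250, f(x_11) = 71.124672, coefficient = 2
x_12 = 3.2500, f(x_12) = 83.818605, coefficient = 1

I ≈ (0.125000/2) × 861.350108 = 53.834382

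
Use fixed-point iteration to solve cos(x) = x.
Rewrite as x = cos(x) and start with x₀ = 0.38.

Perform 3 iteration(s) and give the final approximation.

Equation: cos(x) = x
Fixed-point form: x = cos(x)
x₀ = 0.38

x_1 = g(0.380000) = 0.928665
x_2 = g(0.928665) = 0.598904
x_3 = g(0.598904) = 0.825954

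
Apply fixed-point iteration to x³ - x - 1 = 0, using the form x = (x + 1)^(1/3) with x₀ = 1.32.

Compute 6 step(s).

Equation: x³ - x - 1 = 0
Fixed-point form: x = (x + 1)^(1/3)
x₀ = 1.32

x_1 = g(1.320000) = 1.323821
x_2 = g(1.323821) = 1.324548
x_3 = g(1.324548) = 1.324686
x_4 = g(1.324686) = 1.324712
x_5 = g(1.324712) = 1.324717
x_6 = g(1.324717) = 1.324718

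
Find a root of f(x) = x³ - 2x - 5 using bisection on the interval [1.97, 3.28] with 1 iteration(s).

f(x) = x³ - 2x - 5
Initial interval: [1.97, 3.28]

Iteration 1:
  c_1 = (1.970000 + 3.280000)/2 = 2.625000
  f(c_1) = f(2.625000) = 7.837891
  f(a) × f(c) < 0, new interval: [1.970000, 2.625000]

After 1 iteration(s), the approximation is c_1 = 2.625000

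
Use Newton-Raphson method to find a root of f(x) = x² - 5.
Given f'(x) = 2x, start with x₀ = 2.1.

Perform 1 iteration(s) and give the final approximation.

f(x) = x² - 5
f'(x) = 2x
x₀ = 2.1

Newton-Raphson formula: x_{n+1} = x_n - f(x_n)/f'(x_n)

Iteration 1:
  f(2.100000) = -0.590000
  f'(2.100000) = 4.200000
  x_1 = 2.100000 - (-0.590000)/4.200000 = 2.240476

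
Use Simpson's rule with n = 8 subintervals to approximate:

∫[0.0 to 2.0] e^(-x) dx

f(x) = e^(-x)
a = 0.0, b = 2.0, n = 8
h = (b - a)/n = 0.250000

Simpson's rule: (h/3)[f(x₀) + 4f(x₁) + 2f(x₂) + ... + f(xₙ)]

x_0 = 0.0000, f(x_0) = 1.000000, coefficient = 1
x_1 = 0.2500, f(x_1) = 0.778801, coefficient = 4
x_2 = 0.5000, f(x_2) = 0.606531, coefficient = 2
x_3 = 0.7500, f(x_3) = 0.472367, coefficient = 4
x_4 = 1.0000, f(x_4) = 0.367879, coefficient = 2
x_5 = 1.2500, f(x_5) = 0.286505, coefficient = 4
x_6 = 1.5000, f(x_6) = 0.223130, coefficient = 2
x_7 = 1.7500, f(x_7) = 0.173774, coefficient = 4
x_8 = 2.0000, f(x_8) = 0.135335, coefficient = 1

I ≈ (0.250000/3) × 10.376200 = 0.864683
Exact value: 0.864665
Error: 0.000019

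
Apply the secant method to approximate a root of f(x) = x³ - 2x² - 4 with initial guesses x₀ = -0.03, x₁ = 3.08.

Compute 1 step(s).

f(x) = x³ - 2x² - 4
x₀ = -0.03, x₁ = 3.08

Secant formula: x_{n+1} = x_n - f(x_n)(x_n - x_{n-1})/(f(x_n) - f(x_{n-1}))

Iteration 1:
  f(-0.030000) = -4.001827
  f(3.080000) = 6.245312
  x_2 = 3.080000 - 6.245312×(3.080000 - (-0.030000))/(6.245312 - (-4.001827))
       = 1.184552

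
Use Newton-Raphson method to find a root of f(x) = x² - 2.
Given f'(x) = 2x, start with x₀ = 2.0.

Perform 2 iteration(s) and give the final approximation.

f(x) = x² - 2
f'(x) = 2x
x₀ = 2.0

Newton-Raphson formula: x_{n+1} = x_n - f(x_n)/f'(x_n)

Iteration 1:
  f(2.000000) = 2.000000
  f'(2.000000) = 4.000000
  x_1 = 2.000000 - 2.000000/4.000000 = 1.500000
Iteration 2:
  f(1.500000) = 0.250000
  f'(1.500000) = 3.000000
  x_2 = 1.500000 - 0.250000/3.000000 = 1.416667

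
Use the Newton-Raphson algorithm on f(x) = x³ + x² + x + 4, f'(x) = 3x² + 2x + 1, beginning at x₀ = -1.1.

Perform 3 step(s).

f(x) = x³ + x² + x + 4
f'(x) = 3x² + 2x + 1
x₀ = -1.1

Newton-Raphson formula: x_{n+1} = x_n - f(x_n)/f'(x_n)

Iteration 1:
  f(-1.100000) = 2.779000
  f'(-1.100000) = 2.430000
  x_1 = -1.100000 - 2.779000/2.430000 = -2.243621
Iteration 2:
  f(-2.243621) = -4.503809
  f'(-2.243621) = 11.614268
  x_2 = -2.243621 - (-4.503809)/11.614268 = -1.855839
Iteration 3:
  f(-1.855839) = -0.803467
  f'(-1.855839) = 7.620737
  x_3 = -1.855839 - (-0.803467)/7.620737 = -1.750407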